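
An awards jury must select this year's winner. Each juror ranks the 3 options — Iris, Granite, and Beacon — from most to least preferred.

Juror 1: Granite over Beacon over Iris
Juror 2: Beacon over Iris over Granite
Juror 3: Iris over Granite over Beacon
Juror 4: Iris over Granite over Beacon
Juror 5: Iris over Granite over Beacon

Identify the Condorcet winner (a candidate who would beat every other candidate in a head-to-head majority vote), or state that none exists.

Iris

Head-to-head results (5 voters total):
Iris vs Granite: Iris wins 4–1.
Iris vs Beacon: Iris wins 3–2.
Granite vs Beacon: Granite wins 4–1.
Iris beats each rival — Granite (4–1), Beacon (3–2) — so Iris is the Condorcet winner.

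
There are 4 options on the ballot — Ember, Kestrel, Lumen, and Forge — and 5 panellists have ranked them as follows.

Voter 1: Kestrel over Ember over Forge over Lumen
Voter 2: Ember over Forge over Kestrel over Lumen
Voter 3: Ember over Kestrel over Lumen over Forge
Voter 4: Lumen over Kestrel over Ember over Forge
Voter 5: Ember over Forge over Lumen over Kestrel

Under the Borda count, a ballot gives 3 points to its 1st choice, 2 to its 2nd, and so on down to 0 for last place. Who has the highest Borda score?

Borda scores:
  Ember: 2 + 3 + 3 + 1 + 3 = 12
  Kestrel: 3 + 1 + 2 + 2 + 0 = 8
  Lumen: 0 + 0 + 1 + 3 + 1 = 5
  Forge: 1 + 2 + 0 + 0 + 2 = 5
Ember has the highest total.

Ember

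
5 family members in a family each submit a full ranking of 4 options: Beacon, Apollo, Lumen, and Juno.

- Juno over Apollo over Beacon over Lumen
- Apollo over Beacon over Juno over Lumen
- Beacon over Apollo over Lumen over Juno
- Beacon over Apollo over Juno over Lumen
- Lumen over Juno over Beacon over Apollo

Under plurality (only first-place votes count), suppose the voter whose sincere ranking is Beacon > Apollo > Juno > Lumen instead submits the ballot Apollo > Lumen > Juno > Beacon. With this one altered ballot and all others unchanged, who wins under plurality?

First-place totals with the altered ballot: Beacon 1, Apollo 2, Lumen 1, Juno 1.
The switch changes the winner from Beacon to Apollo.

Apollo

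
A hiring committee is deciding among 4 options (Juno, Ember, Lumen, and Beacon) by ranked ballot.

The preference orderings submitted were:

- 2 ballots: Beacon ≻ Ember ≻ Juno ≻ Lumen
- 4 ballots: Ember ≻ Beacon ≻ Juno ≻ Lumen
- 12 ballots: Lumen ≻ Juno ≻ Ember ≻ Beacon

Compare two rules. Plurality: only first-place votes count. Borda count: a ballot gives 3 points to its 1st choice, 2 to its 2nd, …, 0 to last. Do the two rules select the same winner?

Yes

Plurality first-place counts: Juno 0, Ember 4, Lumen 12, Beacon 2 → Lumen.
Borda totals: Juno 30, Ember 28, Lumen 36, Beacon 14 → Lumen.
The two rules agree on Lumen.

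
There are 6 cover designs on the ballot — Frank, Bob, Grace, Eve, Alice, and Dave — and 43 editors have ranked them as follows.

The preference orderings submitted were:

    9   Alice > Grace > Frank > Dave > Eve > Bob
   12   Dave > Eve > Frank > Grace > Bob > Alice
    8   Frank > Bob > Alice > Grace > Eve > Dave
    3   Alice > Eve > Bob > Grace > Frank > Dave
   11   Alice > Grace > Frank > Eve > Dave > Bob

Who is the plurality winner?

Alice

First-place vote totals:
  Frank: 8
  Bob: 0
  Grace: 0
  Eve: 0
  Alice: 23
  Dave: 12
Alice has the most first-place votes.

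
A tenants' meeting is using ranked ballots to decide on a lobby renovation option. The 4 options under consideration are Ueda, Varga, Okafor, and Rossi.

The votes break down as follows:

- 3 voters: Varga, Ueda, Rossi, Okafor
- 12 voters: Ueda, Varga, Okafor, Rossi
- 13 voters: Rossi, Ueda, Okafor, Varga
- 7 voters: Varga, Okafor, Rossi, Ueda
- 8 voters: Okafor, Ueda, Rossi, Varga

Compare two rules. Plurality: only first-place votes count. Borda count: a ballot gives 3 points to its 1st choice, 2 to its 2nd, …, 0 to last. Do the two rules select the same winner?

No

Plurality first-place counts: Ueda 12, Varga 10, Okafor 8, Rossi 13 → Rossi.
Borda totals: Ueda 84, Varga 54, Okafor 63, Rossi 57 → Ueda.
The two rules disagree: plurality picks Rossi, Borda picks Ueda.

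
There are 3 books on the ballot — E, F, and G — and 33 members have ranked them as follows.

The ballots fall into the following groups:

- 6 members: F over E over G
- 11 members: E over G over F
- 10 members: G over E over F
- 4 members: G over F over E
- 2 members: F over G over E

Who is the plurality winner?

G

First-place vote totals:
  E: 11
  F: 8
  G: 14
G has the most first-place votes.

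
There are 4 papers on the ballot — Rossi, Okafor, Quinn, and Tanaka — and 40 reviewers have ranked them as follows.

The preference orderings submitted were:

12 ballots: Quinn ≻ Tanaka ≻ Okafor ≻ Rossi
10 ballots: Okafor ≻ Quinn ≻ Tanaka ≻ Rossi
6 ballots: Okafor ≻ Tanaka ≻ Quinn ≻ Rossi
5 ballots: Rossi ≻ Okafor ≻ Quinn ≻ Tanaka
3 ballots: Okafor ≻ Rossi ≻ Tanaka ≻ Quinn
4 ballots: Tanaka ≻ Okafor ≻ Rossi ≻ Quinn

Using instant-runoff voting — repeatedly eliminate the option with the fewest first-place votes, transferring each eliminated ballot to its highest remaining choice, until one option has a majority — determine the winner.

Round 1: Okafor 19, Quinn 12, Rossi 5, Tanaka 4. Tanaka has the fewest and is eliminated.
Round 2: Okafor 23, Quinn 12, Rossi 5. Okafor has a majority.

Okafor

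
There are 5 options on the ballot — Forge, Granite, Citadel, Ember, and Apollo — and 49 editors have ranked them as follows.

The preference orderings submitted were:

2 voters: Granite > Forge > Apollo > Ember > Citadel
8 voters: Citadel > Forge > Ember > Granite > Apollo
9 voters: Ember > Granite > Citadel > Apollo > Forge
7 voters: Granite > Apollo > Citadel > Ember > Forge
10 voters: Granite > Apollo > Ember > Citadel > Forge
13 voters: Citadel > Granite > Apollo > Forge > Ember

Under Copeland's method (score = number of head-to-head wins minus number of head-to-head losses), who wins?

Pairwise results:
  Forge vs Granite: Granite wins 41–8.
  Forge vs Citadel: Citadel wins 47–2.
  Forge vs Ember: Ember wins 26–23.
  Forge vs Apollo: Apollo wins 39–10.
  Granite vs Citadel: Granite wins 28–21.
  Granite vs Ember: Granite wins 32–17.
  Granite vs Apollo: Granite wins 49–0.
  Citadel vs Ember: Citadel wins 28–21.
  Citadel vs Apollo: Citadel wins 30–19.
  Ember vs Apollo: Apollo wins 32–17.
Copeland scores (wins − losses):
  Forge: 0 − 4 = -4
  Granite: 4 − 0 = 4
  Citadel: 3 − 1 = 2
  Ember: 1 − 3 = -2
  Apollo: 2 − 2 = 0
Granite has the best Copeland score.

Granite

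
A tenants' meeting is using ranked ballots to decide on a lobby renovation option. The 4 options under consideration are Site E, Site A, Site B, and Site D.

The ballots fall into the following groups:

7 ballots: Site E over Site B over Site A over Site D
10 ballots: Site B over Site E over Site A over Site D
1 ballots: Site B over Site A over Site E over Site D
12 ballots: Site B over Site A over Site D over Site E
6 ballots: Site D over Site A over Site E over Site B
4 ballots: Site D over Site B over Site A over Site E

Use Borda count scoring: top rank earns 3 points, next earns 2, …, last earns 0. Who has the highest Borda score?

Borda scores:
  Site E: 7·3 + 10·2 + 1 + 12·0 + 6·1 + 4·0 = 48
  Site A: 7·1 + 10·1 + 2 + 12·2 + 6·2 + 4·1 = 59
  Site B: 7·2 + 10·3 + 3 + 12·3 + 6·0 + 4·2 = 91
  Site D: 7·0 + 10·0 + 0 + 12·1 + 6·3 + 4·3 = 42
Site B has the highest total.

Site B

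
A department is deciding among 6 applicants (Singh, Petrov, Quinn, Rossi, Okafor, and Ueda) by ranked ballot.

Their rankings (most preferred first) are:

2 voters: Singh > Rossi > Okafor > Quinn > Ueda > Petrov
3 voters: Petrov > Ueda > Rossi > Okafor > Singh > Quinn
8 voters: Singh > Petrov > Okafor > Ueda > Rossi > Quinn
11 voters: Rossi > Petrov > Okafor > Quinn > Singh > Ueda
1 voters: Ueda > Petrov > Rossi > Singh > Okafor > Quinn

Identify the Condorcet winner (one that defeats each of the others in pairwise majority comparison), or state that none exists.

Rossi

Head-to-head results (25 voters total):
Singh vs Petrov: Petrov wins 15–10.
Singh vs Quinn: Singh wins 14–11.
Singh vs Rossi: Rossi wins 15–10.
Singh vs Okafor: Okafor wins 14–11.
Singh vs Ueda: Singh wins 21–4.
Petrov vs Quinn: Petrov wins 23–2.
Petrov vs Rossi: Rossi wins 13–12.
Petrov vs Okafor: Petrov wins 23–2.
Petrov vs Ueda: Petrov wins 22–3.
Quinn vs Rossi: Rossi wins 25–0.
Quinn vs Okafor: Okafor wins 25–0.
Quinn vs Ueda: Quinn wins 13–12.
Rossi vs Okafor: Rossi wins 17–8.
Rossi vs Ueda: Rossi wins 13–12.
Okafor vs Ueda: Okafor wins 21–4.
Rossi beats each rival — Singh (15–10), Petrov (13–12), Quinn (25–0), Okafor (17–8), Ueda (13–12) — so Rossi is the Condorcet winner.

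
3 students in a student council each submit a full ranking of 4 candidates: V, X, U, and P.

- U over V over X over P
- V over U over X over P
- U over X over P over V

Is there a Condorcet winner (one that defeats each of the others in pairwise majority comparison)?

Yes

Head-to-head results (3 voters total):
V vs X: V wins 2–1.
V vs U: U wins 2–1.
V vs P: V wins 2–1.
X vs U: U wins 3–0.
X vs P: X wins 3–0.
U vs P: U wins 3–0.
U beats each rival — V (2–1), X (3–0), P (3–0) — so U is the Condorcet winner.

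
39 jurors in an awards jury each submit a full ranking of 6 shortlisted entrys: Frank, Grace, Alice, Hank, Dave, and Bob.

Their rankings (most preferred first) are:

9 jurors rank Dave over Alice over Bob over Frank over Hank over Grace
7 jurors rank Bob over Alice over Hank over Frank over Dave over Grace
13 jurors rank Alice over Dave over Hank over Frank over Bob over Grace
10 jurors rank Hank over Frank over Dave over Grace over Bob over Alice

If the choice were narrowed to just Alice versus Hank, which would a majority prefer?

Alice

Ballots ranking Alice above Hank: 9+7+13 = 29.
Ballots ranking Hank above Alice: 10.
Alice wins the head-to-head, 29–10.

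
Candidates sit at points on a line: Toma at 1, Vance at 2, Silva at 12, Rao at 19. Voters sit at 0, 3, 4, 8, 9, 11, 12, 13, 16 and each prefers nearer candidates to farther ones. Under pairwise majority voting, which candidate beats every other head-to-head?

With single-peaked preferences on a line, the Condorcet winner is the candidate closest to the median voter.
The median voter (position 9) is closest to Silva at 12.
Check: Silva vs Rao — voters closer to Silva: 8 of 9.

Silva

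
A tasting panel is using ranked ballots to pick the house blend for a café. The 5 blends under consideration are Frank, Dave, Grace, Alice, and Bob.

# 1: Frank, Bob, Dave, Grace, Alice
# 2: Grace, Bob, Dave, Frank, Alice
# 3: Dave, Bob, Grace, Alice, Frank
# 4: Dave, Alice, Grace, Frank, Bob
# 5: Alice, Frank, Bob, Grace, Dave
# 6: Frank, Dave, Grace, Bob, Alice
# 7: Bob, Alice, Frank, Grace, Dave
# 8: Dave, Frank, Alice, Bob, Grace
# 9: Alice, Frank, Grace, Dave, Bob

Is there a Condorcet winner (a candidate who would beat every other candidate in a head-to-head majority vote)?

Head-to-head results (9 voters total):
Frank vs Dave: Frank wins 5–4.
Frank vs Grace: Frank wins 6–3.
Frank vs Alice: Alice wins 5–4.
Frank vs Bob: Frank wins 6–3.
Dave vs Grace: Dave wins 5–4.
Dave vs Alice: Dave wins 6–3.
Dave vs Bob: Dave wins 5–4.
Grace vs Alice: Alice wins 5–4.
Grace vs Bob: Bob wins 5–4.
Alice vs Bob: Bob wins 5–4.
No candidate beats all others: Frank beats Dave beats Alice beats Frank, a majority cycle.

No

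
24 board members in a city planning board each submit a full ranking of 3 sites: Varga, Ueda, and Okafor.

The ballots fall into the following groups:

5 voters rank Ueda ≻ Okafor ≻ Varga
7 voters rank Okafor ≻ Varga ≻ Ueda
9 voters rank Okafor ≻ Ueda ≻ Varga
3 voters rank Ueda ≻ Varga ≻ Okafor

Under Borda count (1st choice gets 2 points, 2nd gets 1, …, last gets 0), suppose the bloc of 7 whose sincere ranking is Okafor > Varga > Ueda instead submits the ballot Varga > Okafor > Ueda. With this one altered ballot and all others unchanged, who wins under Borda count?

Borda totals with the altered ballot: Varga 17, Ueda 25, Okafor 30.
The winner is unchanged: still Okafor.

Okafor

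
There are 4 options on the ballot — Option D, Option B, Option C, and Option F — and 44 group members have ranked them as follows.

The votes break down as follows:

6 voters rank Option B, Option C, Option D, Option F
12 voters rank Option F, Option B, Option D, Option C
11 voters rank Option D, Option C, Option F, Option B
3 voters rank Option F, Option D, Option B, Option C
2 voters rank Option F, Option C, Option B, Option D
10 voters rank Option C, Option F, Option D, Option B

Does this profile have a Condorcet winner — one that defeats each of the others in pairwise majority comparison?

No

Head-to-head results (44 voters total):
Option D vs Option B: Option D wins 24–20.
Option D vs Option C: Option D wins 26–18.
Option D vs Option F: Option F wins 27–17.
Option B vs Option C: Option C wins 23–21.
Option B vs Option F: Option F wins 38–6.
Option C vs Option F: Option C wins 27–17.
No candidate beats all others: Option D beats Option C beats Option F beats Option D, a majority cycle.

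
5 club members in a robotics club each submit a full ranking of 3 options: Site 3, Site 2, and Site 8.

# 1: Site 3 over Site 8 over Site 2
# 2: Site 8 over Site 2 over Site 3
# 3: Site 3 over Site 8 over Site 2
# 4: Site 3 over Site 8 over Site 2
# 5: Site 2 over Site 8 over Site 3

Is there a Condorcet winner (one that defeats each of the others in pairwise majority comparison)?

Head-to-head results (5 voters total):
Site 3 vs Site 2: Site 3 wins 3–2.
Site 3 vs Site 8: Site 3 wins 3–2.
Site 2 vs Site 8: Site 8 wins 4–1.
Site 3 beats each rival — Site 2 (3–2), Site 8 (3–2) — so Site 3 is the Condorcet winner.

Yes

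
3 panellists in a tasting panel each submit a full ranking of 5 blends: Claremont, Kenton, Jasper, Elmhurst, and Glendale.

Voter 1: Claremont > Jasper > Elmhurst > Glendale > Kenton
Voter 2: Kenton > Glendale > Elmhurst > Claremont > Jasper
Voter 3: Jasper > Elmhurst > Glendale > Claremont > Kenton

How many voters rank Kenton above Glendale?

1

Ballots ranking Kenton above Glendale: 1.
Ballots ranking Glendale above Kenton: 2.
So 1 of 3 voters prefer Kenton to Glendale.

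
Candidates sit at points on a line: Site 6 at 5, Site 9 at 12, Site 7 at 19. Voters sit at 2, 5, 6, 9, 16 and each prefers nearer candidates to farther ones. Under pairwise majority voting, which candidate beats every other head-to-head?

With single-peaked preferences on a line, the Condorcet winner is the candidate closest to the median voter.
The median voter (position 6) is closest to Site 6 at 5.
Check: Site 6 vs Site 7 — voters closer to Site 6: 4 of 5.

Site 6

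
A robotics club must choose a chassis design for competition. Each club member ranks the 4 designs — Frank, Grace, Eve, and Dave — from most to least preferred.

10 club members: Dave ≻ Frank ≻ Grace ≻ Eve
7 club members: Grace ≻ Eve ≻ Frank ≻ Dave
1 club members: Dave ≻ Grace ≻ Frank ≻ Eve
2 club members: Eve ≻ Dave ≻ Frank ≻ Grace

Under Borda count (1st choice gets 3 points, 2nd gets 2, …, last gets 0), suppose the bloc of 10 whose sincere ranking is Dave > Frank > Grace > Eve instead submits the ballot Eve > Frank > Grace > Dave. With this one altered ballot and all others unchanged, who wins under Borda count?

Eve

Borda totals with the altered ballot: Frank 30, Grace 33, Eve 50, Dave 7.
The switch changes the winner from Dave to Eve.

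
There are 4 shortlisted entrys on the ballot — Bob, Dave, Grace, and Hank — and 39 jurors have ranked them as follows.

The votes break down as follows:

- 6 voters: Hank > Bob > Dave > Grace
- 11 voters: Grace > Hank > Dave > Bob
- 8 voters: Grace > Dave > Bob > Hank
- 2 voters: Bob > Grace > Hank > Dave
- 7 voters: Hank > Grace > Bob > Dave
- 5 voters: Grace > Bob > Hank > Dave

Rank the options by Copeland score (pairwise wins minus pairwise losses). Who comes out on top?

Pairwise results:
  Bob vs Dave: Bob wins 20–19.
  Bob vs Grace: Grace wins 31–8.
  Bob vs Hank: Hank wins 24–15.
  Dave vs Grace: Grace wins 33–6.
  Dave vs Hank: Hank wins 31–8.
  Grace vs Hank: Grace wins 26–13.
Copeland scores (wins − losses):
  Bob: 1 − 2 = -1
  Dave: 0 − 3 = -3
  Grace: 3 − 0 = 3
  Hank: 2 − 1 = 1
Grace has the best Copeland score.

Grace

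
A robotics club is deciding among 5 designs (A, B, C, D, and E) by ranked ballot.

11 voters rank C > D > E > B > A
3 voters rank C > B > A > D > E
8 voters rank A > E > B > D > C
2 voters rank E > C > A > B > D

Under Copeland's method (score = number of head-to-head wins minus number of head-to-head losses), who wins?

C

Pairwise results:
  A vs B: B wins 14–10.
  A vs C: C wins 16–8.
  A vs D: A wins 13–11.
  A vs E: E wins 13–11.
  B vs C: C wins 16–8.
  B vs D: B wins 13–11.
  B vs E: E wins 21–3.
  C vs D: C wins 16–8.
  C vs E: C wins 14–10.
  D vs E: D wins 14–10.
Copeland scores (wins − losses):
  A: 1 − 3 = -2
  B: 2 − 2 = 0
  C: 4 − 0 = 4
  D: 1 − 3 = -2
  E: 2 − 2 = 0
C has the best Copeland score.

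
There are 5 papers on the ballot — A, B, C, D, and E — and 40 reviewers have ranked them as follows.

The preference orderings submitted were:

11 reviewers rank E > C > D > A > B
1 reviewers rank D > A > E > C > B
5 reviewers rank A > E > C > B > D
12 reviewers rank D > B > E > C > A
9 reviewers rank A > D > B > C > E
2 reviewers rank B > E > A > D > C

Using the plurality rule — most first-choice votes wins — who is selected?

A

First-place vote totals:
  A: 14
  B: 2
  C: 0
  D: 13
  E: 11
A has the most first-place votes.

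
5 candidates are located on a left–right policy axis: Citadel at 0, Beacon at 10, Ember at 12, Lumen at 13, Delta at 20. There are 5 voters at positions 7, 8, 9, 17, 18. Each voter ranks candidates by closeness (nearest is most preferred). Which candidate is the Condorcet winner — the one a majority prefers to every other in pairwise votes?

With single-peaked preferences on a line, the Condorcet winner is the candidate closest to the median voter.
The median voter (position 9) is closest to Beacon at 10.
Check: Beacon vs Delta — voters closer to Beacon: 3 of 5.

Beacon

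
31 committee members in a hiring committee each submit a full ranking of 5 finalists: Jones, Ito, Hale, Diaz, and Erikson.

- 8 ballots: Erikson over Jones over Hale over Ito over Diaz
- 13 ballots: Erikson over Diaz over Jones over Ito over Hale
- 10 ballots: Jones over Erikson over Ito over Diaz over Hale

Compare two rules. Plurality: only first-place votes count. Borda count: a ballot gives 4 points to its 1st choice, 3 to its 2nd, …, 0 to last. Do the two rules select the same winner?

Yes

Plurality first-place counts: Jones 10, Ito 0, Hale 0, Diaz 0, Erikson 21 → Erikson.
Borda totals: Jones 90, Ito 41, Hale 16, Diaz 49, Erikson 114 → Erikson.
The two rules agree on Erikson.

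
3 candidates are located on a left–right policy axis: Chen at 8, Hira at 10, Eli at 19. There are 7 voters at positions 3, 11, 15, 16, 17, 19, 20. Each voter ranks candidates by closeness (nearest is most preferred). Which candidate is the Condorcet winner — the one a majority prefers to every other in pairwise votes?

Eli

With single-peaked preferences on a line, the Condorcet winner is the candidate closest to the median voter.
The median voter (position 16) is closest to Eli at 19.
Check: Eli vs Chen — voters closer to Eli: 5 of 7.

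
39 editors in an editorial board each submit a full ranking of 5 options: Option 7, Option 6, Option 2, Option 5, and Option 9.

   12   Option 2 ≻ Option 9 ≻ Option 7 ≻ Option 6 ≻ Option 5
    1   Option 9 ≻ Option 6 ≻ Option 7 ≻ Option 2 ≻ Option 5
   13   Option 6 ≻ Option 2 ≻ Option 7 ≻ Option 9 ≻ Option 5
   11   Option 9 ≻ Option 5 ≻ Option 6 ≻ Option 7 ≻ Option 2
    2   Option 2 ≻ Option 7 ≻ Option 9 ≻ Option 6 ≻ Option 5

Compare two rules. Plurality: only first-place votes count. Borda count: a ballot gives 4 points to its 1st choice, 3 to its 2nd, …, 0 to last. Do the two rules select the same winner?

No

Plurality first-place counts: Option 7 0, Option 6 13, Option 2 14, Option 5 0, Option 9 12 → Option 2.
Borda totals: Option 7 69, Option 6 91, Option 2 96, Option 5 33, Option 9 101 → Option 9.
The two rules disagree: plurality picks Option 2, Borda picks Option 9.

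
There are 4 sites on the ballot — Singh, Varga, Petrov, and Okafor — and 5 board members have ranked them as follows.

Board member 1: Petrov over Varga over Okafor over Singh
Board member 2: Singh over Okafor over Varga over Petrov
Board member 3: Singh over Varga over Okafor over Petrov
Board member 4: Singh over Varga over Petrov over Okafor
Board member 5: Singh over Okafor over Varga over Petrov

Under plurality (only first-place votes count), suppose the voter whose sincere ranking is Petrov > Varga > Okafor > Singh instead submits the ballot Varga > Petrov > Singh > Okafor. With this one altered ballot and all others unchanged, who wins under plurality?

First-place totals with the altered ballot: Singh 4, Varga 1, Petrov 0, Okafor 0.
The winner is unchanged: still Singh.

Singh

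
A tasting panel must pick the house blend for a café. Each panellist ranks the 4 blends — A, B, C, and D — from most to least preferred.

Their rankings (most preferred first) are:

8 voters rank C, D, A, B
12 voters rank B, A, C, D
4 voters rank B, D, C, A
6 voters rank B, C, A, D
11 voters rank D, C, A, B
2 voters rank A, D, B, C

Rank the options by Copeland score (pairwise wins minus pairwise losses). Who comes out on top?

Pairwise results:
  A vs B: B wins 22–21.
  A vs C: C wins 29–14.
  A vs D: D wins 23–20.
  B vs C: B wins 24–19.
  B vs D: B wins 22–21.
  C vs D: C wins 26–17.
Copeland scores (wins − losses):
  A: 0 − 3 = -3
  B: 3 − 0 = 3
  C: 2 − 1 = 1
  D: 1 − 2 = -1
B has the best Copeland score.

B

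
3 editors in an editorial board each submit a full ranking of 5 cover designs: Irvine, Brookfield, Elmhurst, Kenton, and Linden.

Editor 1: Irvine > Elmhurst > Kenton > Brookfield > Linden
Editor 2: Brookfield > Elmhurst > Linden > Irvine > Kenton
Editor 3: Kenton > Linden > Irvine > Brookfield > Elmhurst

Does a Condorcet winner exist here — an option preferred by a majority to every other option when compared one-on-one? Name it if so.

Head-to-head results (3 voters total):
Irvine vs Brookfield: Irvine wins 2–1.
Irvine vs Elmhurst: Irvine wins 2–1.
Irvine vs Kenton: Irvine wins 2–1.
Irvine vs Linden: Linden wins 2–1.
Brookfield vs Elmhurst: Brookfield wins 2–1.
Brookfield vs Kenton: Kenton wins 2–1.
Brookfield vs Linden: Brookfield wins 2–1.
Elmhurst vs Kenton: Elmhurst wins 2–1.
Elmhurst vs Linden: Elmhurst wins 2–1.
Kenton vs Linden: Kenton wins 2–1.
No candidate beats all others: Irvine beats Brookfield beats Linden beats Irvine, a majority cycle.

There is no Condorcet winner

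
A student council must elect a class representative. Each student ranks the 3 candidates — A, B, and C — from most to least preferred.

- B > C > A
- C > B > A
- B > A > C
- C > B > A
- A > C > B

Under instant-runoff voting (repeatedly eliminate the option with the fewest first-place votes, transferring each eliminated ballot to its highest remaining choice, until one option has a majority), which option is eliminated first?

A

Round 1: B 2, C 2, A 1. A has the fewest and is eliminated.
Round 2: C 3, B 2. C has a majority.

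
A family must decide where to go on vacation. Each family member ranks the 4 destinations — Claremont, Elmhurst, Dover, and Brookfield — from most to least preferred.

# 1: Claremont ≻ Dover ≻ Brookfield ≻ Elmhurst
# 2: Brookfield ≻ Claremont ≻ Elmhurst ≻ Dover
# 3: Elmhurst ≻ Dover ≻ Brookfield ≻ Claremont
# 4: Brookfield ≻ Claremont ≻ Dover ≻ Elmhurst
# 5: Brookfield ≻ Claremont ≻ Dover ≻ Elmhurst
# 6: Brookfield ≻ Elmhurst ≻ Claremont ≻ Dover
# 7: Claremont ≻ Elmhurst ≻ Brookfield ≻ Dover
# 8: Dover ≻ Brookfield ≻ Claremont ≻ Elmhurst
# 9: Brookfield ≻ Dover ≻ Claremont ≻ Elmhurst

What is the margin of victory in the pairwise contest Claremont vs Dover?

Ballots ranking Claremont above Dover: 6.
Ballots ranking Dover above Claremont: 3.
Claremont wins 6–3, a margin of 3.

3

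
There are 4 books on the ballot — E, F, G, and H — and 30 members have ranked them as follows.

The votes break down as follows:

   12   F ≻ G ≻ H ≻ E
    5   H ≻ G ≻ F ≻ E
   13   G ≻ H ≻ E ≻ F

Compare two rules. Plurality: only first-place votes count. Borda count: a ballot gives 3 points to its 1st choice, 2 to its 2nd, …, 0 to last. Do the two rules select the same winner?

Plurality first-place counts: E 0, F 12, G 13, H 5 → G.
Borda totals: E 13, F 41, G 73, H 53 → G.
The two rules agree on G.

Yes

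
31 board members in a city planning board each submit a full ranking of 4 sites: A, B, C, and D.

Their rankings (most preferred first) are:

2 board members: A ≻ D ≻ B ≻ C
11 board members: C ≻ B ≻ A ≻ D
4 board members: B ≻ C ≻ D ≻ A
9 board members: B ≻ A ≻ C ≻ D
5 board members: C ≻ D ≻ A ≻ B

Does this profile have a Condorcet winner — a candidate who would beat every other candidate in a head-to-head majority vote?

Yes

Head-to-head results (31 voters total):
A vs B: B wins 24–7.
A vs C: C wins 20–11.
A vs D: A wins 22–9.
B vs C: C wins 16–15.
B vs D: B wins 24–7.
C vs D: C wins 29–2.
C beats each rival — A (20–11), B (16–15), D (29–2) — so C is the Condorcet winner.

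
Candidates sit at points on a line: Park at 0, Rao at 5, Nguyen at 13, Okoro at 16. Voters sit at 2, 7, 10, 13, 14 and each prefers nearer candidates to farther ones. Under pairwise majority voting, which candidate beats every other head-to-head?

Nguyen

With single-peaked preferences on a line, the Condorcet winner is the candidate closest to the median voter.
The median voter (position 10) is closest to Nguyen at 13.
Check: Nguyen vs Park — voters closer to Nguyen: 4 of 5.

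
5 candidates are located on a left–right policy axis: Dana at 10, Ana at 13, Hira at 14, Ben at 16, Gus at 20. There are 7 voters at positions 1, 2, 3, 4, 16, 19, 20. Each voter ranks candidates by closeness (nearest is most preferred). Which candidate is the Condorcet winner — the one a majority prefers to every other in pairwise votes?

With single-peaked preferences on a line, the Condorcet winner is the candidate closest to the median voter.
The median voter (position 4) is closest to Dana at 10.
Check: Dana vs Hira — voters closer to Dana: 4 of 7.

Dana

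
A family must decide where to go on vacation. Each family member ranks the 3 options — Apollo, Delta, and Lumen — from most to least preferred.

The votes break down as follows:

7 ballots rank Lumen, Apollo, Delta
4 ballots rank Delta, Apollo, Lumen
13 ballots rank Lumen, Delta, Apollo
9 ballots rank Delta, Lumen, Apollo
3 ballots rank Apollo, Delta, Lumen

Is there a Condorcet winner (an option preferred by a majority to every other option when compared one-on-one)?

Yes

Head-to-head results (36 voters total):
Apollo vs Delta: Delta wins 26–10.
Apollo vs Lumen: Lumen wins 29–7.
Delta vs Lumen: Lumen wins 20–16.
Lumen beats each rival — Apollo (29–7), Delta (20–16) — so Lumen is the Condorcet winner.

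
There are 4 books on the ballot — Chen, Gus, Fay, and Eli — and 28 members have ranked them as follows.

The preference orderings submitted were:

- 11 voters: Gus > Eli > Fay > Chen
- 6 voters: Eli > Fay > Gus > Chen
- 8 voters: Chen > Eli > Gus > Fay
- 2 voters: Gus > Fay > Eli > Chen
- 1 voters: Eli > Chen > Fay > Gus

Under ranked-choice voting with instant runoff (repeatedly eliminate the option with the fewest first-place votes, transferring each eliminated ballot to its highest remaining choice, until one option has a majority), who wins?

Round 1: Gus 13, Chen 8, Eli 7, Fay 0. Fay has the fewest and is eliminated.
Round 2: Gus 13, Chen 8, Eli 7. Eli has the fewest and is eliminated.
Round 3: Gus 19, Chen 9. Gus has a majority.

Gus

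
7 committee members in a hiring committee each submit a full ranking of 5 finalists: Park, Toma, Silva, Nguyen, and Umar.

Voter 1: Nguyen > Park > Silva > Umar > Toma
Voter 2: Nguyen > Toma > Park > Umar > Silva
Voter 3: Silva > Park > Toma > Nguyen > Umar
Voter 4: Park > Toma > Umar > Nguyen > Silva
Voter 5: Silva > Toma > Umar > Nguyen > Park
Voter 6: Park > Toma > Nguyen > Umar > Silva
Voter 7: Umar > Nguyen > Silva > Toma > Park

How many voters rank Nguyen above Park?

Ballots ranking Nguyen above Park: 4.
Ballots ranking Park above Nguyen: 3.
So 4 of 7 voters prefer Nguyen to Park.

4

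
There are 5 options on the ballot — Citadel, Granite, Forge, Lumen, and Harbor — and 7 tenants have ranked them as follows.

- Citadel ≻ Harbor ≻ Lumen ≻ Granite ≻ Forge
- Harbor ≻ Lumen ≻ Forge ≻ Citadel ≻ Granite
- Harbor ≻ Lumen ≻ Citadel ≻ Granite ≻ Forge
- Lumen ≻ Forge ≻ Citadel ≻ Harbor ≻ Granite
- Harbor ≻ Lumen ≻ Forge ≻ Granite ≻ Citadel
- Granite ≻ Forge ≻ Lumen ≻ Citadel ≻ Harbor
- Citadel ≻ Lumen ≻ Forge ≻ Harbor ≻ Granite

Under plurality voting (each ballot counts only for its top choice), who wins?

Harbor

First-place vote totals:
  Citadel: 2
  Granite: 1
  Forge: 0
  Lumen: 1
  Harbor: 3
Harbor has the most first-place votes.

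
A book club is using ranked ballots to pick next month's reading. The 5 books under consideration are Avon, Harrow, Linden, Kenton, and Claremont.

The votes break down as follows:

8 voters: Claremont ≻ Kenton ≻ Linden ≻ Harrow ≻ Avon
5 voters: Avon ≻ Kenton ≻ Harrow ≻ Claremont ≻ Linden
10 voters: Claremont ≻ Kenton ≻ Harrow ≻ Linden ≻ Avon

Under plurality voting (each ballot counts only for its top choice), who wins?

Claremont

First-place vote totals:
  Avon: 5
  Harrow: 0
  Linden: 0
  Kenton: 0
  Claremont: 18
Claremont has the most first-place votes.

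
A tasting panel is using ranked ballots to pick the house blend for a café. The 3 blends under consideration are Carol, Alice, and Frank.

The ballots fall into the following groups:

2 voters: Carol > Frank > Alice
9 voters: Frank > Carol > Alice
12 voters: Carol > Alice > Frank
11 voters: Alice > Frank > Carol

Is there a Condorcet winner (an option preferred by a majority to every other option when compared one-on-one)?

Head-to-head results (34 voters total):
Carol vs Alice: Carol wins 23–11.
Carol vs Frank: Frank wins 20–14.
Alice vs Frank: Alice wins 23–11.
No candidate beats all others: Carol beats Alice beats Frank beats Carol, a majority cycle.

No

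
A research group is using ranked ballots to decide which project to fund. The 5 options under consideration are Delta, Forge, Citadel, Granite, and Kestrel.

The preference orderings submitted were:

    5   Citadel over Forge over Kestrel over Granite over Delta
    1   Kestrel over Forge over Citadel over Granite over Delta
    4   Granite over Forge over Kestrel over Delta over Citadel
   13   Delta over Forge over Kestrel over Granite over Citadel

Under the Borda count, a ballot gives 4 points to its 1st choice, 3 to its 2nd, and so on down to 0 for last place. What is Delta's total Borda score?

56

Borda scores:
  Delta: 5·0 + 0 + 4·1 + 13·4 = 56
  Forge: 5·3 + 3 + 4·3 + 13·3 = 69
  Citadel: 5·4 + 2 + 4·0 + 13·0 = 22
  Granite: 5·1 + 1 + 4·4 + 13·1 = 35
  Kestrel: 5·2 + 4 + 4·2 + 13·2 = 48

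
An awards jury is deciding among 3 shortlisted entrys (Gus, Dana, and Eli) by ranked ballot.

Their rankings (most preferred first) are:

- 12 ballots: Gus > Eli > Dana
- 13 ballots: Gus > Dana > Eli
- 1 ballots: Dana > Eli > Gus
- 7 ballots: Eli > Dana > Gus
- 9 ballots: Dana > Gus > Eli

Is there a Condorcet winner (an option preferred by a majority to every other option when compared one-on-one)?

Head-to-head results (42 voters total):
Gus vs Dana: Gus wins 25–17.
Gus vs Eli: Gus wins 34–8.
Dana vs Eli: Dana wins 23–19.
Gus beats each rival — Dana (25–17), Eli (34–8) — so Gus is the Condorcet winner.

Yes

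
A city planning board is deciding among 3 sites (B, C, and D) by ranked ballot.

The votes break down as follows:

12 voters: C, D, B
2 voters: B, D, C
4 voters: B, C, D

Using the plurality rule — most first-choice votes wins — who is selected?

First-place vote totals:
  B: 6
  C: 12
  D: 0
C has the most first-place votes.

C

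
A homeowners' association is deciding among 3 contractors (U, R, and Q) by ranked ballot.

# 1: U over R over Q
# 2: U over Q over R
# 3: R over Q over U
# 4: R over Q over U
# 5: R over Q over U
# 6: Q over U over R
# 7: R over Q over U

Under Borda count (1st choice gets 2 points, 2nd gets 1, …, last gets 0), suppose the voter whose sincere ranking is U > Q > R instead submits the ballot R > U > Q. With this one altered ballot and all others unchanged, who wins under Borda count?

R

Borda totals with the altered ballot: U 4, R 11, Q 6.
The winner is unchanged: still R.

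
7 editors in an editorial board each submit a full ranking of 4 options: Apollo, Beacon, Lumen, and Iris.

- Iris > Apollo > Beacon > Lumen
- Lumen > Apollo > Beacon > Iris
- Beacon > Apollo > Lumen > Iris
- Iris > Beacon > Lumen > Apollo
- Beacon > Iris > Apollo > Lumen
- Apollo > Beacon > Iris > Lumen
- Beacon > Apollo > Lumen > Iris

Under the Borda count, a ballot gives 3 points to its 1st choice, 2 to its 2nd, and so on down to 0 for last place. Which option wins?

Borda scores:
  Apollo: 2 + 2 + 2 + 0 + 1 + 3 + 2 = 12
  Beacon: 1 + 1 + 3 + 2 + 3 + 2 + 3 = 15
  Lumen: 0 + 3 + 1 + 1 + 0 + 0 + 1 = 6
  Iris: 3 + 0 + 0 + 3 + 2 + 1 + 0 = 9
Beacon has the highest total.

Beacon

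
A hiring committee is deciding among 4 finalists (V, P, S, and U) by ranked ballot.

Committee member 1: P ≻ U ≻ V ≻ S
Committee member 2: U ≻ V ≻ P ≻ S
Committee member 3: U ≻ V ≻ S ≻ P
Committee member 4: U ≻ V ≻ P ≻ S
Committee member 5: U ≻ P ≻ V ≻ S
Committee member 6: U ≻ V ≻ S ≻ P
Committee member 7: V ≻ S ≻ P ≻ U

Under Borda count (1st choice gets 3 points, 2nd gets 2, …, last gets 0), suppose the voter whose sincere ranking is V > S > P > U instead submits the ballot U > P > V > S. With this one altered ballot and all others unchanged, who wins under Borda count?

Borda totals with the altered ballot: V 11, P 9, S 2, U 20.
The winner is unchanged: still U.

U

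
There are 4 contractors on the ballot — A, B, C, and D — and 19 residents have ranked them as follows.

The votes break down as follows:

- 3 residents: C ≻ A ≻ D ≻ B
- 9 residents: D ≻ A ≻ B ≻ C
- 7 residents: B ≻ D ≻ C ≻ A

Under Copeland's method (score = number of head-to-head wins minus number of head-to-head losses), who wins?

D

Pairwise results:
  A vs B: A wins 12–7.
  A vs C: C wins 10–9.
  A vs D: D wins 16–3.
  B vs C: B wins 16–3.
  B vs D: D wins 12–7.
  C vs D: D wins 16–3.
Copeland scores (wins − losses):
  A: 1 − 2 = -1
  B: 1 − 2 = -1
  C: 1 − 2 = -1
  D: 3 − 0 = 3
D has the best Copeland score.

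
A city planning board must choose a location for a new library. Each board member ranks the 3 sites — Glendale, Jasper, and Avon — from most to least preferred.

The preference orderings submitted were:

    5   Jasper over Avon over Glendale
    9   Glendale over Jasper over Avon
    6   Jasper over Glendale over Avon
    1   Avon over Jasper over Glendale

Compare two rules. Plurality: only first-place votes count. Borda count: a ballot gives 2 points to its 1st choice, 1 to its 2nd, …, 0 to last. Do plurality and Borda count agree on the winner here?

Yes

Plurality first-place counts: Glendale 9, Jasper 11, Avon 1 → Jasper.
Borda totals: Glendale 24, Jasper 32, Avon 7 → Jasper.
The two rules agree on Jasper.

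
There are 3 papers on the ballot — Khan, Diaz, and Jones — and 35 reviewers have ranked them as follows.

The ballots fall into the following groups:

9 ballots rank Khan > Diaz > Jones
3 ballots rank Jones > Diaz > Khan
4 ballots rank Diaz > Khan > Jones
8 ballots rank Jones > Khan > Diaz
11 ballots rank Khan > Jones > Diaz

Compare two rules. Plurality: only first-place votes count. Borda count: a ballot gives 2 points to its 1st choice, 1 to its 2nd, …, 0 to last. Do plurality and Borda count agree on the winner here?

Yes

Plurality first-place counts: Khan 20, Diaz 4, Jones 11 → Khan.
Borda totals: Khan 52, Diaz 20, Jones 33 → Khan.
The two rules agree on Khan.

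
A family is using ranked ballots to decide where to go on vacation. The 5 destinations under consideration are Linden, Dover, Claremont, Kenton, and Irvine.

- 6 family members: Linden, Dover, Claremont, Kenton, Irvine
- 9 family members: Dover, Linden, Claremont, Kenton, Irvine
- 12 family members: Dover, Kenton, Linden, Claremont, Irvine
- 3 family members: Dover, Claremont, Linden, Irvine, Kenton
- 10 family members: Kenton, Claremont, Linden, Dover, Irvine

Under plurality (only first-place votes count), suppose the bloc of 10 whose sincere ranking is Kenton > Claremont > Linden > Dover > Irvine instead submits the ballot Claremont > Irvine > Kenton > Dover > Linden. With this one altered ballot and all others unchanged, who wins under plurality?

Dover

First-place totals with the altered ballot: Linden 6, Dover 24, Claremont 10, Kenton 0, Irvine 0.
The winner is unchanged: still Dover.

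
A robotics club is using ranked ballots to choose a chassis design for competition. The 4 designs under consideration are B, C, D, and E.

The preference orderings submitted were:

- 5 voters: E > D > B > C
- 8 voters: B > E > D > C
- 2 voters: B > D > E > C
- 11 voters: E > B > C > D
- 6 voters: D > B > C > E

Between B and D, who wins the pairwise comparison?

Ballots ranking B above D: 8+2+11 = 21.
Ballots ranking D above B: 5+6 = 11.
B wins the head-to-head, 21–11.

B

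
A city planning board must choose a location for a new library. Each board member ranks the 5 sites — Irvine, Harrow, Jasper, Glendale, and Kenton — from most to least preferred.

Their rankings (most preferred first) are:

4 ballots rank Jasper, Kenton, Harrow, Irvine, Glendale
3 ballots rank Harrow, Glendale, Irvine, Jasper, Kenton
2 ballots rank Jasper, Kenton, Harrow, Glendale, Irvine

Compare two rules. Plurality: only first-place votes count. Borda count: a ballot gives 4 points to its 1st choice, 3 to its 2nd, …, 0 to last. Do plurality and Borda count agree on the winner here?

Yes

Plurality first-place counts: Irvine 0, Harrow 3, Jasper 6, Glendale 0, Kenton 0 → Jasper.
Borda totals: Irvine 10, Harrow 24, Jasper 27, Glendale 11, Kenton 18 → Jasper.
The two rules agree on Jasper.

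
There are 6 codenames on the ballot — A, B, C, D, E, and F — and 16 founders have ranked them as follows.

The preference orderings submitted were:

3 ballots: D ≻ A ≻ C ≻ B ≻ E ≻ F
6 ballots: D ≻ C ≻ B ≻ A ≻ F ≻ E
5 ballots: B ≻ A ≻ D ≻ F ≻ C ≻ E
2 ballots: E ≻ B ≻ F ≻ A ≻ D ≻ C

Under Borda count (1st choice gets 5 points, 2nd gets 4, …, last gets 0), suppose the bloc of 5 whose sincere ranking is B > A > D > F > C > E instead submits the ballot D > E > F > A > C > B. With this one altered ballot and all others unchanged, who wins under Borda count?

Borda totals with the altered ballot: A 38, B 32, C 38, D 72, E 33, F 27.
The winner is unchanged: still D.

D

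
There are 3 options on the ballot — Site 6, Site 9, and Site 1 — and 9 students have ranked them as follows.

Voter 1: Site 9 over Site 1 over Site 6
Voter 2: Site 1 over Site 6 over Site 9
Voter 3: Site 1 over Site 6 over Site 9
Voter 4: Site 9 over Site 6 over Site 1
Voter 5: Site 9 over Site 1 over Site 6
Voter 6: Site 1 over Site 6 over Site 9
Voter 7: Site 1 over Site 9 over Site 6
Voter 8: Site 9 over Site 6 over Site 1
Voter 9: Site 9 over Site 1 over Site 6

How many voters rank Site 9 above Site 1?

5

Ballots ranking Site 9 above Site 1: 5.
Ballots ranking Site 1 above Site 9: 4.
So 5 of 9 voters prefer Site 9 to Site 1.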